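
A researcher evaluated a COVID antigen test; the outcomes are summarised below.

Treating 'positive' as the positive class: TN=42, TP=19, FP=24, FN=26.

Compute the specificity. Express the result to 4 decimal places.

Specificity = TN/(TN+FP) = 42/(42+24) = 0.6364

0.6364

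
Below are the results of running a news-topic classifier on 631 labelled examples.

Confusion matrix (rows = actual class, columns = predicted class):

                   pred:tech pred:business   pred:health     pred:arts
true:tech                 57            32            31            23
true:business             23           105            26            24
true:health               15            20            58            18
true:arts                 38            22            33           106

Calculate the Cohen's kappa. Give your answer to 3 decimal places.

Observed agreement pₒ = trace/N = 326/631 = 0.5166
Expected agreement pₑ = Σ (rowᵢ·colᵢ)/N² = (143·133 + 178·179 + 111·148 + 199·171)/631² = 0.2545
κ = (pₒ − pₑ)/(1 − pₑ) = (0.5166 − 0.2545)/(1 − 0.2545) = 0.352

0.352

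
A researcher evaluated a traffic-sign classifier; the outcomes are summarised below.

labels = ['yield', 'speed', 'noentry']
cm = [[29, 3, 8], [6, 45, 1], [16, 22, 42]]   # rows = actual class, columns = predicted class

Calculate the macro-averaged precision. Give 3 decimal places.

0.678

Per-class precision (TP/(TP+FP)):
  yield: TP=29, FP=6+16=22 → 29/51 = 0.5686
  speed: TP=45, FP=3+22=25 → 45/70 = 0.6429
  noentry: TP=42, FP=8+1=9 → 42/51 = 0.8235
Macro-precision = mean = (0.5686 + 0.6429 + 0.8235) / 3 = 0.678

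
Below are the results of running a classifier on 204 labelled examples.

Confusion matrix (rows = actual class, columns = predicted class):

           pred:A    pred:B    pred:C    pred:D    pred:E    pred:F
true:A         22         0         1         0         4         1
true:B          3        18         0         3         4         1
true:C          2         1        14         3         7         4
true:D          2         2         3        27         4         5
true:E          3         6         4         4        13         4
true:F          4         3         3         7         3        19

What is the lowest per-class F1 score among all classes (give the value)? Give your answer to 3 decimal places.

Per-class F1 score (2·TP/(2·TP+FP+FN)):
  A: TP=22, FP=3+2+2+3+4=14, FN=0+1+0+4+1=6 → 44/64 = 0.6875
  B: TP=18, FP=0+1+2+6+3=12, FN=3+0+3+4+1=11 → 36/59 = 0.6102
  C: TP=14, FP=1+0+3+4+3=11, FN=2+1+3+7+4=17 → 28/56 = 0.5000
  D: TP=27, FP=0+3+3+4+7=17, FN=2+2+3+4+5=16 → 54/87 = 0.6207
  E: TP=13, FP=4+4+7+4+3=22, FN=3+6+4+4+4=21 → 26/69 = 0.3768
  F: TP=19, FP=1+1+4+5+4=15, FN=4+3+3+7+3=20 → 38/73 = 0.5205
Lowest is class 'E' with F1 score = 0.377.

0.377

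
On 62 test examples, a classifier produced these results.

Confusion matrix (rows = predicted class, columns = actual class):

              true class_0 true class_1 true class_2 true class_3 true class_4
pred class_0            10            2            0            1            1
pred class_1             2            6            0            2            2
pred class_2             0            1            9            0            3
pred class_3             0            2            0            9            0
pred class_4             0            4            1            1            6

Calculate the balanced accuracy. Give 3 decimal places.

Balanced accuracy = mean of per-class recall.
  class_0: recall = 10/12 = 0.8333
  class_1: recall = 6/15 = 0.4000
  class_2: recall = 9/10 = 0.9000
  class_3: recall = 9/13 = 0.6923
  class_4: recall = 6/12 = 0.5000
Mean = (0.8333 + 0.4000 + 0.9000 + 0.6923 + 0.5000) / 5 = 0.665

0.665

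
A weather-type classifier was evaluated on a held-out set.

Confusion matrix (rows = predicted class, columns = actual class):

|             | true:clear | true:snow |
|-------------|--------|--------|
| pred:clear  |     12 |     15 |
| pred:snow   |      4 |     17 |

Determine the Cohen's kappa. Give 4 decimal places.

Observed agreement pₒ = trace/N = 29/48 = 0.60417
Expected agreement pₑ = Σ (rowᵢ·colᵢ)/N² = (16·27 + 32·21)/48² = 0.47917
κ = (pₒ − pₑ)/(1 − pₑ) = (0.60417 − 0.47917)/(1 − 0.47917) = 0.2400

0.2400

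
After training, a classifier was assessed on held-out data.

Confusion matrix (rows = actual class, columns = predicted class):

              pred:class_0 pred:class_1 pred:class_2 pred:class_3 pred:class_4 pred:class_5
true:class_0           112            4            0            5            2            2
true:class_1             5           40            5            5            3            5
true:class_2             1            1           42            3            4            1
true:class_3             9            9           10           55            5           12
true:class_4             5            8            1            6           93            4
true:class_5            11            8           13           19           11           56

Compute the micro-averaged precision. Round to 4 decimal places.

Micro-averaging pools counts across classes: ΣTP=398, ΣFP=177, ΣFN=177.
Micro-precision = TP/(TP+FP) on pooled counts = 0.6922 (equals overall accuracy in single-label multiclass).

0.6922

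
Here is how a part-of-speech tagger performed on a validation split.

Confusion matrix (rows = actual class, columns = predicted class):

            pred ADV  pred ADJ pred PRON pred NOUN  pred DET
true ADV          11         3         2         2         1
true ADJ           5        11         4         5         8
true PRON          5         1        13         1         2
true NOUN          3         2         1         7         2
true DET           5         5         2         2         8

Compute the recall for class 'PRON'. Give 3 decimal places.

0.591

Treat 'PRON' as positive and all other classes as negative.
recall = TP/(TP+FN).
PRON: TP=13, FN=5+1+1+2=9 → 13/22 = 0.5909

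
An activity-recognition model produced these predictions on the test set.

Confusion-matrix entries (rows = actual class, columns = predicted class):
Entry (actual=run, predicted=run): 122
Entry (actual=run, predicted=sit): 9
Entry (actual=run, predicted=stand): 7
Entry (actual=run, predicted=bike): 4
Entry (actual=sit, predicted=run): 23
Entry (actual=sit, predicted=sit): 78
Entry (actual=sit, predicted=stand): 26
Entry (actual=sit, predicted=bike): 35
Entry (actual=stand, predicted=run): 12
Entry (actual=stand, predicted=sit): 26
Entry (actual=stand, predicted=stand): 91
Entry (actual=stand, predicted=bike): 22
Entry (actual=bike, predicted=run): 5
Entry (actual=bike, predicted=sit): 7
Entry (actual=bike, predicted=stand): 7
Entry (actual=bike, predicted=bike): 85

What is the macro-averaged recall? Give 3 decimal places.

Per-class recall (TP/(TP+FN)):
  run: TP=122, FN=9+7+4=20 → 122/142 = 0.8592
  sit: TP=78, FN=23+26+35=84 → 78/162 = 0.4815
  stand: TP=91, FN=12+26+22=60 → 91/151 = 0.6026
  bike: TP=85, FN=5+7+7=19 → 85/104 = 0.8173
Macro-recall = mean = (0.8592 + 0.4815 + 0.6026 + 0.8173) / 4 = 0.690

0.690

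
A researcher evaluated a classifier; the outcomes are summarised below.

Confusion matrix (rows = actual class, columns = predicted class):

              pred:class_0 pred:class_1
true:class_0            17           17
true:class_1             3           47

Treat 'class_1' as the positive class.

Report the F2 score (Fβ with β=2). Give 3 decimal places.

Fβ = (1+β²)·TP / ((1+β²)·TP + β²·FN + FP), with β²=4
= 5·47 / (5·47 + 4·3 + 17) = 0.890

0.890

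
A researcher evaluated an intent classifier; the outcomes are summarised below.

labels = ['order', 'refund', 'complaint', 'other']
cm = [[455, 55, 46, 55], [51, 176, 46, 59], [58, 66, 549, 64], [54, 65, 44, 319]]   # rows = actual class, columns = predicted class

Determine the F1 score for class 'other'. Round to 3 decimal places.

Treat 'other' as positive and all other classes as negative.
F1 score = 2·TP/(2·TP+FP+FN).
other: TP=319, FP=55+59+64=178, FN=54+65+44=163 → 638/979 = 0.6517

0.652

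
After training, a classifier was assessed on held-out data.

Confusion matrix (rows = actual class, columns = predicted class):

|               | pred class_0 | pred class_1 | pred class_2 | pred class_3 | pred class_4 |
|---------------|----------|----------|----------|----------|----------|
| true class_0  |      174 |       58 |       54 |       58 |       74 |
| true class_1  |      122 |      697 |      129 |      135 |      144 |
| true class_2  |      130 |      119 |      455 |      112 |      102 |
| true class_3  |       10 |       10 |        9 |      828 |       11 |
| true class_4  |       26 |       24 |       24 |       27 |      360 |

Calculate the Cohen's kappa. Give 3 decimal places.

0.549

Observed agreement pₒ = trace/N = 2514/3892 = 0.6459
Expected agreement pₑ = Σ (rowᵢ·colᵢ)/N² = (418·462 + 1227·908 + 918·671 + 868·1160 + 461·691)/3892² = 0.2145
κ = (pₒ − pₑ)/(1 − pₑ) = (0.6459 − 0.2145)/(1 − 0.2145) = 0.549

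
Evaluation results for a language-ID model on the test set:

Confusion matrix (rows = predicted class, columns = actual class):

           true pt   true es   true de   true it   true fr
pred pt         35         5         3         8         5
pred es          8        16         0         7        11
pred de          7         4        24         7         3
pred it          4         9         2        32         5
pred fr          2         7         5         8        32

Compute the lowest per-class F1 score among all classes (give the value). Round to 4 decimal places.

Per-class F1 score (2·TP/(2·TP+FP+FN)):
  pt: TP=35, FP=5+3+8+5=21, FN=8+7+4+2=21 → 70/112 = 0.62500
  es: TP=16, FP=8+0+7+11=26, FN=5+4+9+7=25 → 32/83 = 0.38554
  de: TP=24, FP=7+4+7+3=21, FN=3+0+2+5=10 → 48/79 = 0.60759
  it: TP=32, FP=4+9+2+5=20, FN=8+7+7+8=30 → 64/114 = 0.56140
  fr: TP=32, FP=2+7+5+8=22, FN=5+11+3+5=24 → 64/110 = 0.58182
Lowest is class 'es' with F1 score = 0.3855.

0.3855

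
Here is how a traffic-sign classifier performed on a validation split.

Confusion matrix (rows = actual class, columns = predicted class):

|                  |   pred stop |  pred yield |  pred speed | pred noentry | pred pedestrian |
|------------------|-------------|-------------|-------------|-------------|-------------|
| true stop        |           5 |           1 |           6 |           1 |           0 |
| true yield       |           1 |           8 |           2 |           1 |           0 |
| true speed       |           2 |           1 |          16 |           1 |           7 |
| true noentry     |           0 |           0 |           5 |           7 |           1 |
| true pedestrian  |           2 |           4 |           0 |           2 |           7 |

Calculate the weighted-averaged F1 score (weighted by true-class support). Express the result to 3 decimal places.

Per-class F1 score (2·TP/(2·TP+FP+FN)):
  stop: TP=5, FP=1+2+0+2=5, FN=1+6+1+0=8 → 10/23 = 0.4348
  yield: TP=8, FP=1+1+0+4=6, FN=1+2+1+0=4 → 16/26 = 0.6154
  speed: TP=16, FP=6+2+5+0=13, FN=2+1+1+7=11 → 32/56 = 0.5714
  noentry: TP=7, FP=1+1+1+2=5, FN=0+0+5+1=6 → 14/25 = 0.5600
  pedestrian: TP=7, FP=0+0+7+1=8, FN=2+4+0+2=8 → 14/30 = 0.4667
Weighted-F1 score = Σ (supportᵢ/N)·F1 scoreᵢ with N=80: (13/80)·0.4348 + (12/80)·0.6154 + (27/80)·0.5714 + (13/80)·0.5600 + (15/80)·0.4667 = 0.534

0.534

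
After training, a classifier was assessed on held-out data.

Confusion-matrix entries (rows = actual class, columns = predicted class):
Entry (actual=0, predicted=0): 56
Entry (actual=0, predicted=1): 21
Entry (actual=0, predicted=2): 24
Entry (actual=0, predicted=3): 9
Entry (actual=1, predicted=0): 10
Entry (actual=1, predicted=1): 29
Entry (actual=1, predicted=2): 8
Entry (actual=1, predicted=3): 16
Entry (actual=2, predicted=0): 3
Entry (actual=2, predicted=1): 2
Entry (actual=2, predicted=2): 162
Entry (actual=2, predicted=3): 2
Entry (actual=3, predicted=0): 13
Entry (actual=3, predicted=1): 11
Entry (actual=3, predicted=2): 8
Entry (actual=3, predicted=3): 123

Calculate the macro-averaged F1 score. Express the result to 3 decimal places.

Per-class F1 score (2·TP/(2·TP+FP+FN)):
  0: TP=56, FP=10+3+13=26, FN=21+24+9=54 → 112/192 = 0.5833
  1: TP=29, FP=21+2+11=34, FN=10+8+16=34 → 58/126 = 0.4603
  2: TP=162, FP=24+8+8=40, FN=3+2+2=7 → 324/371 = 0.8733
  3: TP=123, FP=9+16+2=27, FN=13+11+8=32 → 246/305 = 0.8066
Macro-F1 score = mean = (0.5833 + 0.4603 + 0.8733 + 0.8066) / 4 = 0.681

0.681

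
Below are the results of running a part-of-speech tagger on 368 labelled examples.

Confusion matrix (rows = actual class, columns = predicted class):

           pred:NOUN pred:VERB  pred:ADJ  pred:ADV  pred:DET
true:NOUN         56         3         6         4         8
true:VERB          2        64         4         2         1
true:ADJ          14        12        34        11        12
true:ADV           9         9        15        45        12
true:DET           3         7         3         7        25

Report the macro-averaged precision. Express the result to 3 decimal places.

Per-class precision (TP/(TP+FP)):
  NOUN: TP=56, FP=2+14+9+3=28 → 56/84 = 0.6667
  VERB: TP=64, FP=3+12+9+7=31 → 64/95 = 0.6737
  ADJ: TP=34, FP=6+4+15+3=28 → 34/62 = 0.5484
  ADV: TP=45, FP=4+2+11+7=24 → 45/69 = 0.6522
  DET: TP=25, FP=8+1+12+12=33 → 25/58 = 0.4310
Macro-precision = mean = (0.6667 + 0.6737 + 0.5484 + 0.6522 + 0.4310) / 5 = 0.594

0.594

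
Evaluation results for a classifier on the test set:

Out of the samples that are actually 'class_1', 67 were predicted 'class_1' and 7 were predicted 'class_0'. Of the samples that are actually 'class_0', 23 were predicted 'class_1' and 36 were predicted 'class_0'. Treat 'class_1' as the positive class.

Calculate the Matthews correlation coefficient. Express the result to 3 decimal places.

0.548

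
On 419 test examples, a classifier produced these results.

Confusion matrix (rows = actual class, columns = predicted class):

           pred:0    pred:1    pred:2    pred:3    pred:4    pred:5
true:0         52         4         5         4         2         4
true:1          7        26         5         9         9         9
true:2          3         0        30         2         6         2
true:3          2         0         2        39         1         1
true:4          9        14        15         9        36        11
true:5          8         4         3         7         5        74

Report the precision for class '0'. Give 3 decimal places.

0.642

One-vs-rest for '0': TP = diagonal; FP = other classes predicted '0'; FN = '0' predicted as other.
precision = TP/(TP+FP).
0: TP=52, FP=7+3+2+9+8=29 → 52/81 = 0.6420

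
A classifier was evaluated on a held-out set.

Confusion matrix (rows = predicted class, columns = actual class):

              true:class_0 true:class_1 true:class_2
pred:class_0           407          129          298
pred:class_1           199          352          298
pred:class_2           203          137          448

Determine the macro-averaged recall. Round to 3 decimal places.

0.501

Per-class recall (TP/(TP+FN)):
  class_0: TP=407, FN=199+203=402 → 407/809 = 0.5031
  class_1: TP=352, FN=129+137=266 → 352/618 = 0.5696
  class_2: TP=448, FN=298+298=596 → 448/1044 = 0.4291
Macro-recall = mean = (0.5031 + 0.5696 + 0.4291) / 3 = 0.501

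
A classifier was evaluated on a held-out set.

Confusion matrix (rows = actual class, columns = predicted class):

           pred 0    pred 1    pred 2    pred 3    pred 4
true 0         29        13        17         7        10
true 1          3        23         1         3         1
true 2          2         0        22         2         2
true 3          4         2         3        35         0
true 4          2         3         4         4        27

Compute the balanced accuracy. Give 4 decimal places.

0.6759

Balanced accuracy = mean of per-class recall.
  0: recall = 29/76 = 0.38158
  1: recall = 23/31 = 0.74194
  2: recall = 22/28 = 0.78571
  3: recall = 35/44 = 0.79545
  4: recall = 27/40 = 0.67500
Mean = (0.38158 + 0.74194 + 0.78571 + 0.79545 + 0.67500) / 5 = 0.6759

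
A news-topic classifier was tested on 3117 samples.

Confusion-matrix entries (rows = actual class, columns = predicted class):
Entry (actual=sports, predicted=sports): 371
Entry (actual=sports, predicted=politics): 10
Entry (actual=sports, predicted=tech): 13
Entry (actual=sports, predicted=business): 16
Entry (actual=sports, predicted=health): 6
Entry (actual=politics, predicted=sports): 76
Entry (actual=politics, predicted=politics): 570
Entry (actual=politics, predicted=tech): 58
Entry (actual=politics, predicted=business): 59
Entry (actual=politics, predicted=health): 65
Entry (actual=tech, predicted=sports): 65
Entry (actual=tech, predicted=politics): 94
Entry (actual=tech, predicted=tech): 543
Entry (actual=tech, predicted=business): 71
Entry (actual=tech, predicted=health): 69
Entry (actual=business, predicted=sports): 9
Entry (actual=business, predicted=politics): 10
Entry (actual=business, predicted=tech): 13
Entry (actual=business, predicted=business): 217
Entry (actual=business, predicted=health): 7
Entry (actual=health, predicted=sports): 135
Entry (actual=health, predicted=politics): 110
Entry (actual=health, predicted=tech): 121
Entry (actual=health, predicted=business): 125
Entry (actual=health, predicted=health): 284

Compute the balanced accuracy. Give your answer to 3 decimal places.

0.688

Balanced accuracy = mean of per-class recall.
  sports: recall = 371/416 = 0.8918
  politics: recall = 570/828 = 0.6884
  tech: recall = 543/842 = 0.6449
  business: recall = 217/256 = 0.8477
  health: recall = 284/775 = 0.3665
Mean = (0.8918 + 0.6884 + 0.6449 + 0.8477 + 0.3665) / 5 = 0.688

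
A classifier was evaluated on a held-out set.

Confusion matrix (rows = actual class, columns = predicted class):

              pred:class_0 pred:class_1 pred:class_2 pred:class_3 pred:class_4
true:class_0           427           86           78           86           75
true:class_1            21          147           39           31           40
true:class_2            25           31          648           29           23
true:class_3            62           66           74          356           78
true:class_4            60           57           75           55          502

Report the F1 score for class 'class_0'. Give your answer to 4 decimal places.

Take TP from the diagonal, FP from the rest of the 'class_0' prediction marginal, FN from the rest of the 'class_0' actual marginal.
F1 score = 2·TP/(2·TP+FP+FN).
class_0: TP=427, FP=21+25+62+60=168, FN=86+78+86+75=325 → 854/1347 = 0.63400

0.6340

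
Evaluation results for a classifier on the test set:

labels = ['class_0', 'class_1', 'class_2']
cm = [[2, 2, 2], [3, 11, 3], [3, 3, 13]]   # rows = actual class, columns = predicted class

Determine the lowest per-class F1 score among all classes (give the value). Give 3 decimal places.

Per-class F1 score (2·TP/(2·TP+FP+FN)):
  class_0: TP=2, FP=3+3=6, FN=2+2=4 → 4/14 = 0.2857
  class_1: TP=11, FP=2+3=5, FN=3+3=6 → 22/33 = 0.6667
  class_2: TP=13, FP=2+3=5, FN=3+3=6 → 26/37 = 0.7027
Lowest is class 'class_0' with F1 score = 0.286.

0.286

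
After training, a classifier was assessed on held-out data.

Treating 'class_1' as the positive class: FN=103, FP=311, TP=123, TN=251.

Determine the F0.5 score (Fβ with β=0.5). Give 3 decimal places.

Fβ = (1+β²)·TP / ((1+β²)·TP + β²·FN + FP), with β²=1/4
= 1.25·123 / (1.25·123 + 0.25·103 + 311) = 0.313

0.313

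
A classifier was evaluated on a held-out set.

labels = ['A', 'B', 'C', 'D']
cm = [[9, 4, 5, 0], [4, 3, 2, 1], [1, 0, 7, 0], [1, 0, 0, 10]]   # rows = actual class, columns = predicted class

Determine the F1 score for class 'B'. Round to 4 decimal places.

0.3529

Treat 'B' as positive and all other classes as negative.
F1 score = 2·TP/(2·TP+FP+FN).
B: TP=3, FP=4+0+0=4, FN=4+2+1=7 → 6/17 = 0.35294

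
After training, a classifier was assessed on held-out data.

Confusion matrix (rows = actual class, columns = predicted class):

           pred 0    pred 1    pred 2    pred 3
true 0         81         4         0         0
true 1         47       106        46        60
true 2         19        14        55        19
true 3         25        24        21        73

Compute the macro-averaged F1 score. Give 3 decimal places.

0.532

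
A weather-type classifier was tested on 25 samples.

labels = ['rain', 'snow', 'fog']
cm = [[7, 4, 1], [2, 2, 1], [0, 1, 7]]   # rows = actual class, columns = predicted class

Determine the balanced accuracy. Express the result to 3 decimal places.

0.619

Balanced accuracy = mean of per-class recall.
  rain: recall = 7/12 = 0.5833
  snow: recall = 2/5 = 0.4000
  fog: recall = 7/8 = 0.8750
Mean = (0.5833 + 0.4000 + 0.8750) / 3 = 0.619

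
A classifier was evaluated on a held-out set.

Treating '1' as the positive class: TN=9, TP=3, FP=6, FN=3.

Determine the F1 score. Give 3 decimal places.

0.400

Precision = TP/(TP+FP) = 3/9 = 0.3333
Recall = TP/(TP+FN) = 3/6 = 0.5000
F1 = 2·TP/(2·TP+FP+FN) = 6/15 = 0.400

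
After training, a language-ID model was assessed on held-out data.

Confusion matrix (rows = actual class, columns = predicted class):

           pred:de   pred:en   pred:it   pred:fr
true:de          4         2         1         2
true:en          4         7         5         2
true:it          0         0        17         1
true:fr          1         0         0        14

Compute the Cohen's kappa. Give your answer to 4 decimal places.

0.5937

Observed agreement pₒ = trace/N = 42/60 = 0.70000
Expected agreement pₑ = Σ (rowᵢ·colᵢ)/N² = (9·9 + 18·9 + 18·23 + 15·19)/60² = 0.26167
κ = (pₒ − pₑ)/(1 − pₑ) = (0.70000 − 0.26167)/(1 − 0.26167) = 0.5937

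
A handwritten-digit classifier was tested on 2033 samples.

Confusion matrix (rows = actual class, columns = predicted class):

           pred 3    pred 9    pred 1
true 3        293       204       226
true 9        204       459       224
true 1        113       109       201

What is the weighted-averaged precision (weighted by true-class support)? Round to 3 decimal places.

0.494

Per-class precision (TP/(TP+FP)):
  3: TP=293, FP=204+113=317 → 293/610 = 0.4803
  9: TP=459, FP=204+109=313 → 459/772 = 0.5946
  1: TP=201, FP=226+224=450 → 201/651 = 0.3088
Weighted-precision = Σ (supportᵢ/N)·precisionᵢ with N=2033: (723/2033)·0.4803 + (887/2033)·0.5946 + (423/2033)·0.3088 = 0.494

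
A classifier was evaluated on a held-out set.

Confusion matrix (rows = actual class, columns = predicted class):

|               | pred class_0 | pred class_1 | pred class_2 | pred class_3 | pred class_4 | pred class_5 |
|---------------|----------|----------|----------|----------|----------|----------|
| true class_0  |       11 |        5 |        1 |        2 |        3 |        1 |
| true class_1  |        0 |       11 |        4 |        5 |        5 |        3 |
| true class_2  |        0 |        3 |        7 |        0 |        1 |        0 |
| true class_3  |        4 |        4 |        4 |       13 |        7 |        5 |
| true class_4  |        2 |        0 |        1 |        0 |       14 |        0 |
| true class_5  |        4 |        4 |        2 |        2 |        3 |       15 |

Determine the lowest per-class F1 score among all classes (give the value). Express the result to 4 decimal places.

0.4000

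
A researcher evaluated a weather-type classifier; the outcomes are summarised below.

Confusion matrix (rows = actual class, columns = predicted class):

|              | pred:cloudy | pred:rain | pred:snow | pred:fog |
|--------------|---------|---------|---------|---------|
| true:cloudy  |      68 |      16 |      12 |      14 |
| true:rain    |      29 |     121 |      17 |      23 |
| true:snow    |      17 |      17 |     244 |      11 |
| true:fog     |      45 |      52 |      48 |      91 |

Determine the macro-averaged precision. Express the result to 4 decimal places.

0.6075

Per-class precision (TP/(TP+FP)):
  cloudy: TP=68, FP=29+17+45=91 → 68/159 = 0.42767
  rain: TP=121, FP=16+17+52=85 → 121/206 = 0.58738
  snow: TP=244, FP=12+17+48=77 → 244/321 = 0.76012
  fog: TP=91, FP=14+23+11=48 → 91/139 = 0.65468
Macro-precision = mean = (0.42767 + 0.58738 + 0.76012 + 0.65468) / 4 = 0.6075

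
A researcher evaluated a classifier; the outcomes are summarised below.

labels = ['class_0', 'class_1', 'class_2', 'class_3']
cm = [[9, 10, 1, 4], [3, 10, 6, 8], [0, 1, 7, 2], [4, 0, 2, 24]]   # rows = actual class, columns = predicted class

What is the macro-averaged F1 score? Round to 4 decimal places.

0.5278

Per-class F1 score (2·TP/(2·TP+FP+FN)):
  class_0: TP=9, FP=3+0+4=7, FN=10+1+4=15 → 18/40 = 0.45000
  class_1: TP=10, FP=10+1+0=11, FN=3+6+8=17 → 20/48 = 0.41667
  class_2: TP=7, FP=1+6+2=9, FN=0+1+2=3 → 14/26 = 0.53846
  class_3: TP=24, FP=4+8+2=14, FN=4+0+2=6 → 48/68 = 0.70588
Macro-F1 score = mean = (0.45000 + 0.41667 + 0.53846 + 0.70588) / 4 = 0.5278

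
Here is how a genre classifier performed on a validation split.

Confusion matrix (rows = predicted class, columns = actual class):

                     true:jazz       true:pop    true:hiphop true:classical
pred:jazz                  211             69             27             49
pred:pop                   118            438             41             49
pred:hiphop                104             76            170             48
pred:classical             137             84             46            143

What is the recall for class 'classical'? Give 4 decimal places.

Treat 'classical' as positive and all other classes as negative.
recall = TP/(TP+FN).
classical: TP=143, FN=49+49+48=146 → 143/289 = 0.49481

0.4948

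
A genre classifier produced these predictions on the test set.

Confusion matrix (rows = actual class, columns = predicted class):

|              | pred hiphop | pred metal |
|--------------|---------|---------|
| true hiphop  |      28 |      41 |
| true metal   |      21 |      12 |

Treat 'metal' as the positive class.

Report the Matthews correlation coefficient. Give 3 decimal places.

MCC = (TP·TN − FP·FN) / √((TP+FP)(TP+FN)(TN+FP)(TN+FN))
Numerator = 12·28 − 41·21 = -525
Denominator = √(53·33·69·49) = √5913369 = 2431.7420
MCC = -525 / 2431.7420 = -0.216

-0.216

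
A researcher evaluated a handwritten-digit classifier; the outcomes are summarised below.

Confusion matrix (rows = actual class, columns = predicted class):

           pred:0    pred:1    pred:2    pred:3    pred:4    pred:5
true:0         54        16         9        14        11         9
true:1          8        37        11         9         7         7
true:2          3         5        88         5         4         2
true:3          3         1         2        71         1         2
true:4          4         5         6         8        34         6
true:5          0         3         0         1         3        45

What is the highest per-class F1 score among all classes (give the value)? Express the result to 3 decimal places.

0.789

Per-class F1 score (2·TP/(2·TP+FP+FN)):
  0: TP=54, FP=8+3+3+4+0=18, FN=16+9+14+11+9=59 → 108/185 = 0.5838
  1: TP=37, FP=16+5+1+5+3=30, FN=8+11+9+7+7=42 → 74/146 = 0.5068
  2: TP=88, FP=9+11+2+6+0=28, FN=3+5+5+4+2=19 → 176/223 = 0.7892
  3: TP=71, FP=14+9+5+8+1=37, FN=3+1+2+1+2=9 → 142/188 = 0.7553
  4: TP=34, FP=11+7+4+1+3=26, FN=4+5+6+8+6=29 → 68/123 = 0.5528
  5: TP=45, FP=9+7+2+2+6=26, FN=0+3+0+1+3=7 → 90/123 = 0.7317
Highest is class '2' with F1 score = 0.789.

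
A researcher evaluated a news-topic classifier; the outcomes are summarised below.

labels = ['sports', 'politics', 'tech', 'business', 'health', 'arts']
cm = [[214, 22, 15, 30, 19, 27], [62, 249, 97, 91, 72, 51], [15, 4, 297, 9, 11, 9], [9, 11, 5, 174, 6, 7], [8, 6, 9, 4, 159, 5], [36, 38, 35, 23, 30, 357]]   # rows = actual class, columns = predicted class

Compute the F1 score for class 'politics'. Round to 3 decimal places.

0.523

Take TP from the diagonal, FP from the rest of the 'politics' prediction marginal, FN from the rest of the 'politics' actual marginal.
F1 score = 2·TP/(2·TP+FP+FN).
politics: TP=249, FP=22+4+11+6+38=81, FN=62+97+91+72+51=373 → 498/952 = 0.5231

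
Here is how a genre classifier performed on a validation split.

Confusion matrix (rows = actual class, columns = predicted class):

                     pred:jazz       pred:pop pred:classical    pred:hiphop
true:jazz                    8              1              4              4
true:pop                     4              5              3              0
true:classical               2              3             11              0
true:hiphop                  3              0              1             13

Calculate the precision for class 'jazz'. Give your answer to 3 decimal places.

One-vs-rest for 'jazz': TP = diagonal; FP = other classes predicted 'jazz'; FN = 'jazz' predicted as other.
precision = TP/(TP+FP).
jazz: TP=8, FP=4+2+3=9 → 8/17 = 0.4706

0.471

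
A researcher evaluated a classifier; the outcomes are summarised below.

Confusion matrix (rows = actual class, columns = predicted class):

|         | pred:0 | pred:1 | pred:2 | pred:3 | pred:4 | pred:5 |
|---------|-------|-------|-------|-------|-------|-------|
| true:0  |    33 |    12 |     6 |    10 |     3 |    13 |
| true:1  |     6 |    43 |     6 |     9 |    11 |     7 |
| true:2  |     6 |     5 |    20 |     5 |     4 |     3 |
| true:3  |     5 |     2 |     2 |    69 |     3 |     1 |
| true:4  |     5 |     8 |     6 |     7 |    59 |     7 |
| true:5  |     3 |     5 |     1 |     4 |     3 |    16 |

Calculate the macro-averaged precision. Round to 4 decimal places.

0.5575

Per-class precision (TP/(TP+FP)):
  0: TP=33, FP=6+6+5+5+3=25 → 33/58 = 0.56897
  1: TP=43, FP=12+5+2+8+5=32 → 43/75 = 0.57333
  2: TP=20, FP=6+6+2+6+1=21 → 20/41 = 0.48780
  3: TP=69, FP=10+9+5+7+4=35 → 69/104 = 0.66346
  4: TP=59, FP=3+11+4+3+3=24 → 59/83 = 0.71084
  5: TP=16, FP=13+7+3+1+7=31 → 16/47 = 0.34043
Macro-precision = mean = (0.56897 + 0.57333 + 0.48780 + 0.66346 + 0.71084 + 0.34043) / 6 = 0.5575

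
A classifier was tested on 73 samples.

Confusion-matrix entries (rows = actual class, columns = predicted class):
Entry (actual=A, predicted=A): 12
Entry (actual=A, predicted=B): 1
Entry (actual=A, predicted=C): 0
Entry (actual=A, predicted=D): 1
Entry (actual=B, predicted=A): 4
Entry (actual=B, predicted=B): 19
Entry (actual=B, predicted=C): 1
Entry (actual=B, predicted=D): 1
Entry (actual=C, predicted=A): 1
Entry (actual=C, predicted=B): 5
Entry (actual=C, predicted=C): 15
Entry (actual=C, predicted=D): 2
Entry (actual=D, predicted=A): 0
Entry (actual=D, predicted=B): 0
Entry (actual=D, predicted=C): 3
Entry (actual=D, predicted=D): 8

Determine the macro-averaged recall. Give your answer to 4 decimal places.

0.7491

Per-class recall (TP/(TP+FN)):
  A: TP=12, FN=1+0+1=2 → 12/14 = 0.85714
  B: TP=19, FN=4+1+1=6 → 19/25 = 0.76000
  C: TP=15, FN=1+5+2=8 → 15/23 = 0.65217
  D: TP=8, FN=0+0+3=3 → 8/11 = 0.72727
Macro-recall = mean = (0.85714 + 0.76000 + 0.65217 + 0.72727) / 4 = 0.7491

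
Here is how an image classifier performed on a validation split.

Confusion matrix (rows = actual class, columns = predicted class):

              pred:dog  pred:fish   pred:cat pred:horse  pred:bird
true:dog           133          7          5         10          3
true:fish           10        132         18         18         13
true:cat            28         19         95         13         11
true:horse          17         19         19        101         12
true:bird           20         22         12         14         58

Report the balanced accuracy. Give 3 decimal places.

Balanced accuracy = mean of per-class recall.
  dog: recall = 133/158 = 0.8418
  fish: recall = 132/191 = 0.6911
  cat: recall = 95/166 = 0.5723
  horse: recall = 101/168 = 0.6012
  bird: recall = 58/126 = 0.4603
Mean = (0.8418 + 0.6911 + 0.5723 + 0.6012 + 0.4603) / 5 = 0.633

0.633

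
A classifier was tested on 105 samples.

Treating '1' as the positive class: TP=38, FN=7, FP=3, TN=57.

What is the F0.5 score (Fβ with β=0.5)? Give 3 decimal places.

Fβ = (1+β²)·TP / ((1+β²)·TP + β²·FN + FP), with β²=1/4
= 1.25·38 / (1.25·38 + 0.25·7 + 3) = 0.909

0.909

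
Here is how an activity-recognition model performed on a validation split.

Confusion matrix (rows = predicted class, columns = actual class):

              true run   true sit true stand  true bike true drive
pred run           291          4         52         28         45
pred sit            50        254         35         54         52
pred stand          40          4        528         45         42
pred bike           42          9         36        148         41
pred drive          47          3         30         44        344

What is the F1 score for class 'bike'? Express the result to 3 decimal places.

One-vs-rest for 'bike': TP = diagonal; FP = other classes predicted 'bike'; FN = 'bike' predicted as other.
F1 score = 2·TP/(2·TP+FP+FN).
bike: TP=148, FP=42+9+36+41=128, FN=28+54+45+44=171 → 296/595 = 0.4975

0.497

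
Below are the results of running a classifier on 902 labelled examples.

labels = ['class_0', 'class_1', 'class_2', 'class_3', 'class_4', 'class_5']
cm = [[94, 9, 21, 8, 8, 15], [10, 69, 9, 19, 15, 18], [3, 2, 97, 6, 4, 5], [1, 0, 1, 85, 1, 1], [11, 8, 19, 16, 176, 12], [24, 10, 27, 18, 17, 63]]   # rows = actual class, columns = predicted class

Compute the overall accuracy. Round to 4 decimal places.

0.6475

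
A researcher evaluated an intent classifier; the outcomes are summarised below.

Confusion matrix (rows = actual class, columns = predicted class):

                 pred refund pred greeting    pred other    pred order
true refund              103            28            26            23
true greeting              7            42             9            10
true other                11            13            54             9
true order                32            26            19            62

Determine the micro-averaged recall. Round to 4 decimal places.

0.5506

Micro-averaging pools counts across classes: ΣTP=261, ΣFP=213, ΣFN=213.
Micro-recall = TP/(TP+FN) on pooled counts = 0.5506 (equals overall accuracy in single-label multiclass).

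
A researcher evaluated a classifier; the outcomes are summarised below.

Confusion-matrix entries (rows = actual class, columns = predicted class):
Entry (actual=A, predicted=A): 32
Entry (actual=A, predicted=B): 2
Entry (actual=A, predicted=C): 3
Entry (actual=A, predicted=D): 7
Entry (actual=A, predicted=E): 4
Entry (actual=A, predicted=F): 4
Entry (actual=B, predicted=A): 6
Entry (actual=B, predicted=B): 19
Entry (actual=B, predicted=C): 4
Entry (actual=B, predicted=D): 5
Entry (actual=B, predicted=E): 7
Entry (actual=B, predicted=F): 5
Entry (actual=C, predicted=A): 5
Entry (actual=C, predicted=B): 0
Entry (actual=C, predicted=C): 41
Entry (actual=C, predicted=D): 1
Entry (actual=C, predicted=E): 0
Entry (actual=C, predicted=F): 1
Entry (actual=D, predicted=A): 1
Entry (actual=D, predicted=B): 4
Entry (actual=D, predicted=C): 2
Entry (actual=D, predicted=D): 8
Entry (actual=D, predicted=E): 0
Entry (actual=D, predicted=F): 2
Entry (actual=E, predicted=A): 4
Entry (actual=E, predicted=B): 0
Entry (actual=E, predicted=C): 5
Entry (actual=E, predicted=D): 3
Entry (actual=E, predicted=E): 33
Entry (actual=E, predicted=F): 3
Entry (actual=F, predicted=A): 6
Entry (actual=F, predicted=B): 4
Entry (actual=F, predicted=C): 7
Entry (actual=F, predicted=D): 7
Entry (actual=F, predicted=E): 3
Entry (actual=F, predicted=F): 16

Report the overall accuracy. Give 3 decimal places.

0.587

Accuracy = trace / total = (32+19+41+8+33+16=149) / 254 = 149/254 = 0.587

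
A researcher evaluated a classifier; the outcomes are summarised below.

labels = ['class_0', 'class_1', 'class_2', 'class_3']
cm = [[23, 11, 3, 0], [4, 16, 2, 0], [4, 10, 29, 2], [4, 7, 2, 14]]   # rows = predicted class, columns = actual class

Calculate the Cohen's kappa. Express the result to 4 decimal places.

0.5003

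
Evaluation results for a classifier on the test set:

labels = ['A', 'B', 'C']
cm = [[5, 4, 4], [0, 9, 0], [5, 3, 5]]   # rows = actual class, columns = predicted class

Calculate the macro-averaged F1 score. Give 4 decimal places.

0.5364

Per-class F1 score (2·TP/(2·TP+FP+FN)):
  A: TP=5, FP=0+5=5, FN=4+4=8 → 10/23 = 0.43478
  B: TP=9, FP=4+3=7, FN=0+0=0 → 18/25 = 0.72000
  C: TP=5, FP=4+0=4, FN=5+3=8 → 10/22 = 0.45455
Macro-F1 score = mean = (0.43478 + 0.72000 + 0.45455) / 3 = 0.5364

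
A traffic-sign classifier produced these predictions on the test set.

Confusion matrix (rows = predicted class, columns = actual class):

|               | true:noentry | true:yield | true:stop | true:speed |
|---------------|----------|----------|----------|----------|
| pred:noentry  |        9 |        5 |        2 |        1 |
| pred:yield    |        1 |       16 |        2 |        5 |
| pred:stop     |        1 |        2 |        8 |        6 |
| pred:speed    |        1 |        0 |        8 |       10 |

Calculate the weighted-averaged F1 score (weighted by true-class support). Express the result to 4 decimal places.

0.5518

Per-class F1 score (2·TP/(2·TP+FP+FN)):
  noentry: TP=9, FP=5+2+1=8, FN=1+1+1=3 → 18/29 = 0.62069
  yield: TP=16, FP=1+2+5=8, FN=5+2+0=7 → 32/47 = 0.68085
  stop: TP=8, FP=1+2+6=9, FN=2+2+8=12 → 16/37 = 0.43243
  speed: TP=10, FP=1+0+8=9, FN=1+5+6=12 → 20/41 = 0.48780
Weighted-F1 score = Σ (supportᵢ/N)·F1 scoreᵢ with N=77: (12/77)·0.62069 + (23/77)·0.68085 + (20/77)·0.43243 + (22/77)·0.48780 = 0.5518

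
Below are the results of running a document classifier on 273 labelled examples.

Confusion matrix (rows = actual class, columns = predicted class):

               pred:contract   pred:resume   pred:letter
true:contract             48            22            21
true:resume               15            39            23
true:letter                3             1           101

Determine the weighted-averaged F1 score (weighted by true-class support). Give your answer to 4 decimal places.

Per-class F1 score (2·TP/(2·TP+FP+FN)):
  contract: TP=48, FP=15+3=18, FN=22+21=43 → 96/157 = 0.61146
  resume: TP=39, FP=22+1=23, FN=15+23=38 → 78/139 = 0.56115
  letter: TP=101, FP=21+23=44, FN=3+1=4 → 202/250 = 0.80800
Weighted-F1 score = Σ (supportᵢ/N)·F1 scoreᵢ with N=273: (91/273)·0.61146 + (77/273)·0.56115 + (105/273)·0.80800 = 0.6729

0.6729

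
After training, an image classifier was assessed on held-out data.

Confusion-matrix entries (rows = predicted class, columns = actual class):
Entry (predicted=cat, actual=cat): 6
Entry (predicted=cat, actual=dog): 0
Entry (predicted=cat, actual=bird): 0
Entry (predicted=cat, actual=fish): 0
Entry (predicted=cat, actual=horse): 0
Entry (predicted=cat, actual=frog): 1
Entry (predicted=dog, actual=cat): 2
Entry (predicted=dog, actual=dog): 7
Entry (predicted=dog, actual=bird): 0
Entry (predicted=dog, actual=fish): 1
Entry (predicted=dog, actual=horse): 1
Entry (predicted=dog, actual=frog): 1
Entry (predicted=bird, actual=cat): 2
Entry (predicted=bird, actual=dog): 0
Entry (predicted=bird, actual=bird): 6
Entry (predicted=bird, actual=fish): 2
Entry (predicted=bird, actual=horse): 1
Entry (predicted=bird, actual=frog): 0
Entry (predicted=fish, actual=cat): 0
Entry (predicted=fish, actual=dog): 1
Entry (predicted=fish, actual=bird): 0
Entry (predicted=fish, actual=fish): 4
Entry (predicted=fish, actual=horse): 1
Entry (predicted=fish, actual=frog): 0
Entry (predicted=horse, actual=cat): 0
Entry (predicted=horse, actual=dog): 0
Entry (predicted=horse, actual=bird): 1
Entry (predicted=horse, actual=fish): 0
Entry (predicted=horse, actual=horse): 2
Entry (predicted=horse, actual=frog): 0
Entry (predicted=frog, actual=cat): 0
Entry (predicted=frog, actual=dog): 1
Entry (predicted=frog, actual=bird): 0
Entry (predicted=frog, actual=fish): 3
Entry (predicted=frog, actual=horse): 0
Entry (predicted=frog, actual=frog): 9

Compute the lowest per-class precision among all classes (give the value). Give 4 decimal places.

0.5455

Per-class precision (TP/(TP+FP)):
  cat: TP=6, FP=0+0+0+0+1=1 → 6/7 = 0.85714
  dog: TP=7, FP=2+0+1+1+1=5 → 7/12 = 0.58333
  bird: TP=6, FP=2+0+2+1+0=5 → 6/11 = 0.54545
  fish: TP=4, FP=0+1+0+1+0=2 → 4/6 = 0.66667
  horse: TP=2, FP=0+0+1+0+0=1 → 2/3 = 0.66667
  frog: TP=9, FP=0+1+0+3+0=4 → 9/13 = 0.69231
Lowest is class 'bird' with precision = 0.5455.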